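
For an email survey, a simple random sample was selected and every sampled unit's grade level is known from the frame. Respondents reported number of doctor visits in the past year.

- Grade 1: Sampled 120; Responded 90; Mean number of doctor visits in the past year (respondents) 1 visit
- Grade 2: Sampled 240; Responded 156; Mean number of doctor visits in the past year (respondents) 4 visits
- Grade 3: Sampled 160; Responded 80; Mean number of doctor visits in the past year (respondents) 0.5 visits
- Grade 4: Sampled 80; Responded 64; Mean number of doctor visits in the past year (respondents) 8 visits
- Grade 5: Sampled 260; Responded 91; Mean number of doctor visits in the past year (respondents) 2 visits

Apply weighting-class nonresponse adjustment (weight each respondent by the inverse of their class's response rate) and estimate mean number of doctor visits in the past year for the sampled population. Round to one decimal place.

Response rates by class: Grade 1 90/120 = 75%, Grade 2 156/240 = 65%, Grade 3 80/160 = 50%, Grade 4 64/80 = 80%, Grade 5 91/260 = 35%.
With weight = n_sampled/n_responded per class, the weighted class total is n_sampled:
  Grade 1: 120 × 1 = 120
  Grade 2: 240 × 4 = 960
  Grade 3: 160 × 0.5 = 80
  Grade 4: 80 × 8 = 640
  Grade 5: 260 × 2 = 520
Adjusted estimate = 2320 / 860 = 2.69767 → 2.7.

2.7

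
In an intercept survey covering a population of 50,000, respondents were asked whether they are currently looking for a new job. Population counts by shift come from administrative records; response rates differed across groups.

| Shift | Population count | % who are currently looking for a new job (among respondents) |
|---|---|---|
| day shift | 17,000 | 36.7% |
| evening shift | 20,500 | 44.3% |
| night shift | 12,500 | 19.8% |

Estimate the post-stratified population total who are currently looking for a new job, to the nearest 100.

Each cell contributes its population count × the respondent rate:
  day shift: 17,000 × 36.7% = 6239
  evening shift: 20,500 × 44.3% = 9081.5
  night shift: 12,500 × 19.8% = 2475
Estimated total = 17795.5 → 17,800.

17,800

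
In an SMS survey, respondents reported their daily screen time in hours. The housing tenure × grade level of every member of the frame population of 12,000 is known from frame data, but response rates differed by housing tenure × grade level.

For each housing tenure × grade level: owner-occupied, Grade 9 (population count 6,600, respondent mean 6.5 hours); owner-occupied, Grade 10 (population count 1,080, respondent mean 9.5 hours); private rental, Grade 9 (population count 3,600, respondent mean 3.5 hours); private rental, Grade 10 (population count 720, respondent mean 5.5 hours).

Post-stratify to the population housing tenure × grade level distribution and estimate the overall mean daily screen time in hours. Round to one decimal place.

Each cell contributes population-share × respondent value:
  owner-occupied, Grade 9: (6,600/12,000) × 6.5 = 3.575
  owner-occupied, Grade 10: (1,080/12,000) × 9.5 = 0.855
  private rental, Grade 9: (3,600/12,000) × 3.5 = 1.05
  private rental, Grade 10: (720/12,000) × 5.5 = 0.33
Post-stratified estimate = 5.81 → 5.8.

5.8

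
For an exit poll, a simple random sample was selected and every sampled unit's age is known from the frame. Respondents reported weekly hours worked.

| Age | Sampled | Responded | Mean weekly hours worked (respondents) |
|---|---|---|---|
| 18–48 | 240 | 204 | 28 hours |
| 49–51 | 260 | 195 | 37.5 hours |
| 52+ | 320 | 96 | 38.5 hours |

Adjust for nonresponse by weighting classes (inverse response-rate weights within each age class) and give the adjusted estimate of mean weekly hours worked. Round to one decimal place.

Response rates by class: 18–48 204/240 = 85%, 49–51 195/260 = 75%, 52+ 96/320 = 30%.
With weight = n_sampled/n_responded per class, the weighted class total is n_sampled:
  18–48: 240 × 28 = 6720
  49–51: 260 × 37.5 = 9750
  52+: 320 × 38.5 = 12,320
Adjusted estimate = 28,790 / 820 = 35.1098 → 35.1.

35.1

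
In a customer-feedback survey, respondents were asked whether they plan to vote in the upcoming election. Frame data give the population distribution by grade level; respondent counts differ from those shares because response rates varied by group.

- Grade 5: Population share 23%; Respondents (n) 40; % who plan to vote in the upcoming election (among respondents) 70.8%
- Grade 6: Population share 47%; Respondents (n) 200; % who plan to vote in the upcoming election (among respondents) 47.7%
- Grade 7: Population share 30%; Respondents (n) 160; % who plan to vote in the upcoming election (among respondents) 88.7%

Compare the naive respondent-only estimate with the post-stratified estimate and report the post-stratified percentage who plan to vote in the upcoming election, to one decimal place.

Unadjusted (pooled respondent) estimate weights by respondent counts:
  (40/400)×70.8 + (200/400)×47.7 + (160/400)×88.7 = 66.41%
Post-stratified estimate weights by population shares:
  0.23×70.8 + 0.47×47.7 + 0.3×88.7 = 65.313%

65.3%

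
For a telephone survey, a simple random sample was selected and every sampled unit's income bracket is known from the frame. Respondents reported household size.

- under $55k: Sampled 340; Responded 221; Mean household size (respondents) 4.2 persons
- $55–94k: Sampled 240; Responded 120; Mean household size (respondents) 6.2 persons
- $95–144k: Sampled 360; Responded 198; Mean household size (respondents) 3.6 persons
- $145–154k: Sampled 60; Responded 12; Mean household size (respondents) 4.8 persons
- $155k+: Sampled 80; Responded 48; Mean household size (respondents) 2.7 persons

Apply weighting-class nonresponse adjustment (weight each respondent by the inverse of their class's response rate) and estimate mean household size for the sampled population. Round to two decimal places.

Class response rates: under $55k 221/340 = 65%, $55–94k 120/240 = 50%, $95–144k 198/360 = 55%, $145–154k 12/60 = 20%, $155k+ 48/80 = 60%.
With weight = n_sampled/n_responded per class, the weighted class total is n_sampled:
  under $55k: 340 × 4.2 = 1428
  $55–94k: 240 × 6.2 = 1488
  $95–144k: 360 × 3.6 = 1296
  $145–154k: 60 × 4.8 = 288
  $155k+: 80 × 2.7 = 216
Adjusted estimate = 4716 / 1,080 = 4.36667 → 4.37.

4.37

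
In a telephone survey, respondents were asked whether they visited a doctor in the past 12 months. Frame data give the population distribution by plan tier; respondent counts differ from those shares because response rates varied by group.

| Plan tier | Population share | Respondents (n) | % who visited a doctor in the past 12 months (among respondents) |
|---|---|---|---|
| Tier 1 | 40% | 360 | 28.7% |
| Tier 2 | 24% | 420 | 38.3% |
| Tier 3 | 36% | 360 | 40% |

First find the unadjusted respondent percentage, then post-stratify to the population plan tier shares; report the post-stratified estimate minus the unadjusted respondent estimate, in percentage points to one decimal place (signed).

-0.7 percentage points

Naive respondent-only estimate (weights = respondent counts):
  (360/1140)×28.7 + (420/1140)×38.3 + (360/1140)×40 = 35.8053%
Reweighting by population plan tier shares:
  0.4×28.7 + 0.24×38.3 + 0.36×40 = 35.072%
Difference = 35.072 − 35.8053 = -0.7333 pp.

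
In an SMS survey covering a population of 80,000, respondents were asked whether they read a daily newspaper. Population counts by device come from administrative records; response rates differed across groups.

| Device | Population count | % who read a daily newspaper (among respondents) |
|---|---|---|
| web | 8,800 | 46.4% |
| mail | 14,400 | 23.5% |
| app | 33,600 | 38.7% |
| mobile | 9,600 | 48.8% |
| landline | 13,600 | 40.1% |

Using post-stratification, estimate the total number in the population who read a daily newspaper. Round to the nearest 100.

30,600

Estimated count per cell = population count × respondent percentage:
  web: 8,800 × 46.4% = 4083.2
  mail: 14,400 × 23.5% = 3384
  app: 33,600 × 38.7% = 13003.2
  mobile: 9,600 × 48.8% = 4684.8
  landline: 13,600 × 40.1% = 5453.6
Estimated total = 30608.8 → 30,600.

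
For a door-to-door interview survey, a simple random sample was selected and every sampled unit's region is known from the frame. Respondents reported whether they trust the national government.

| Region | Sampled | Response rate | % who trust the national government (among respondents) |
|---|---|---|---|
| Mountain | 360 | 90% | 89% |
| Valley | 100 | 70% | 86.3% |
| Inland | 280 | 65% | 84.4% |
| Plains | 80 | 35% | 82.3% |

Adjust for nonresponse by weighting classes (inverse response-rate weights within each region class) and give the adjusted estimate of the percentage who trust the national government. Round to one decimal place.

Inverse-response-rate weighting restores each class to its sampled count, so class totals weight by n_sampled:
  Mountain: 360 × 89 = 32,040
  Valley: 100 × 86.3 = 8630
  Inland: 280 × 84.4 = 23,632
  Plains: 80 × 82.3 = 6584
Adjusted estimate = 70,886 / 820 = 86.4463 → 86.4%.

86.4%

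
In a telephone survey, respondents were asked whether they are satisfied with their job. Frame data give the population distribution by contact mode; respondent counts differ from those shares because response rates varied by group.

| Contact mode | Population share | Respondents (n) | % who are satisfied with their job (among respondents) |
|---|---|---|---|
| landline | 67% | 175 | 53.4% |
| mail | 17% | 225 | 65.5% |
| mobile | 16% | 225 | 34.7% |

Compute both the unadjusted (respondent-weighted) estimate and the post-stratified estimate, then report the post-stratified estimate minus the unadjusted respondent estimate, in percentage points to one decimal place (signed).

+1.4 percentage points

Naive respondent-only estimate (weights = respondent counts):
  (175/625)×53.4 + (225/625)×65.5 + (225/625)×34.7 = 51.024%
Post-stratified estimate weights by population shares:
  0.67×53.4 + 0.17×65.5 + 0.16×34.7 = 52.465%
Difference = 52.465 − 51.024 = 1.441 pp.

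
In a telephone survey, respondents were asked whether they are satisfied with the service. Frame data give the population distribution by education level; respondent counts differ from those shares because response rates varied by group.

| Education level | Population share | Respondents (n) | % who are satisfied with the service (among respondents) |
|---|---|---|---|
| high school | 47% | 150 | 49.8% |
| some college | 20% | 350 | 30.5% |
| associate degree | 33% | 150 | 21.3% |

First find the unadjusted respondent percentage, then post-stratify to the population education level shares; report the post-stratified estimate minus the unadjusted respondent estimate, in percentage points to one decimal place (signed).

Naive respondent-only estimate (weights = respondent counts):
  (150/650)×49.8 + (350/650)×30.5 + (150/650)×21.3 = 32.8308%
Post-stratifying to population shares instead:
  0.47×49.8 + 0.2×30.5 + 0.33×21.3 = 36.535%
Difference = 36.535 − 32.8308 = 3.7042 pp.

+3.7 percentage points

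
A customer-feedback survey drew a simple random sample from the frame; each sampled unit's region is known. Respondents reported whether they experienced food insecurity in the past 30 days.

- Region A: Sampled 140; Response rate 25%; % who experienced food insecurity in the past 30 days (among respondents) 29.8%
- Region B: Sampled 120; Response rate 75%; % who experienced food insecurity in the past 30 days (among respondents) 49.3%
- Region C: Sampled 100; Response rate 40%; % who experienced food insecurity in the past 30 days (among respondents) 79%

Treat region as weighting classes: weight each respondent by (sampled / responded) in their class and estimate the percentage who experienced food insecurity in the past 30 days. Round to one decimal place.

Inverse-response-rate weighting restores each class to its sampled count, so class totals weight by n_sampled:
  Region A: 140 × 29.8 = 4172
  Region B: 120 × 49.3 = 5916
  Region C: 100 × 79 = 7900
Adjusted estimate = 17,988 / 360 = 49.9667 → 50.0%.

50.0%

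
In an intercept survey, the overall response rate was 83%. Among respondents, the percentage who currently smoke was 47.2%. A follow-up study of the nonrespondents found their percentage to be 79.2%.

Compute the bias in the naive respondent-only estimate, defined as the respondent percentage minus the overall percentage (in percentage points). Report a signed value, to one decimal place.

-5.4 percentage points

Nonresponse fraction = 1 − 0.83 = 0.17.
Bias = (nonresponse fraction) × (respondent percentage − nonrespondent percentage)
     = 0.17 × (47.2 − 79.2) = 0.17 × -32 = -5.44.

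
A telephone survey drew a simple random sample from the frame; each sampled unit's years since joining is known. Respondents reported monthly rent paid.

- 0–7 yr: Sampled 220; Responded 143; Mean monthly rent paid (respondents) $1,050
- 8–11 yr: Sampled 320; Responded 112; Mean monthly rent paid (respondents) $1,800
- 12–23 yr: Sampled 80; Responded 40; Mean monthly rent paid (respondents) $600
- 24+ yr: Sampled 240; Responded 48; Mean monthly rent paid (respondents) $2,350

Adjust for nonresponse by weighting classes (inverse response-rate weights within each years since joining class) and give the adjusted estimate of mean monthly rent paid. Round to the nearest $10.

$1,650

Response rates by class: 0–7 yr 143/220 = 65%, 8–11 yr 112/320 = 35%, 12–23 yr 40/80 = 50%, 24+ yr 48/240 = 20%.
With weight = n_sampled/n_responded per class, the weighted class total is n_sampled:
  0–7 yr: 220 × 1050 = 231,000
  8–11 yr: 320 × 1800 = 576,000
  12–23 yr: 80 × 600 = 48,000
  24+ yr: 240 × 2350 = 564,000
Adjusted estimate = 1,419,000 / 860 = 1650 → $1,650.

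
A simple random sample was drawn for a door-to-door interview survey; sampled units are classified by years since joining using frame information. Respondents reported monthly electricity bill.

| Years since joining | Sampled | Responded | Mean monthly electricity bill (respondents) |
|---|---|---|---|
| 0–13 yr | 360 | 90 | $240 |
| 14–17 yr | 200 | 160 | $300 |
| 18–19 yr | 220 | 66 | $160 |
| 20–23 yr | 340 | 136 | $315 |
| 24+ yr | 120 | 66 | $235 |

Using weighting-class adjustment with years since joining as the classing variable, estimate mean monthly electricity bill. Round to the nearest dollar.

$256

Class response rates: 0–13 yr 90/360 = 25%, 14–17 yr 160/200 = 80%, 18–19 yr 66/220 = 30%, 20–23 yr 136/340 = 40%, 24+ yr 66/120 = 55%.
Weighting each respondent by the inverse class response rate inflates each class back to its sampled size, so the class weight is n_sampled:
  0–13 yr: 360 × 240 = 86,400
  14–17 yr: 200 × 300 = 60,000
  18–19 yr: 220 × 160 = 35,200
  20–23 yr: 340 × 315 = 107,100
  24+ yr: 120 × 235 = 28,200
Adjusted estimate = 316,900 / 1,240 = 255.565 → $256.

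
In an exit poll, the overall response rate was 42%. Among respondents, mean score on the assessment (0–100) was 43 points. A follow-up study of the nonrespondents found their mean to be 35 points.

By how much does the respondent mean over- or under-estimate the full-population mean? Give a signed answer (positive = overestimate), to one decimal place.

Nonresponse fraction = 1 − 0.42 = 0.58.
Bias = (nonresponse fraction) × (respondent mean − nonrespondent mean)
     = 0.58 × (43 − 35) = 0.58 × 8 = 4.64.

+4.6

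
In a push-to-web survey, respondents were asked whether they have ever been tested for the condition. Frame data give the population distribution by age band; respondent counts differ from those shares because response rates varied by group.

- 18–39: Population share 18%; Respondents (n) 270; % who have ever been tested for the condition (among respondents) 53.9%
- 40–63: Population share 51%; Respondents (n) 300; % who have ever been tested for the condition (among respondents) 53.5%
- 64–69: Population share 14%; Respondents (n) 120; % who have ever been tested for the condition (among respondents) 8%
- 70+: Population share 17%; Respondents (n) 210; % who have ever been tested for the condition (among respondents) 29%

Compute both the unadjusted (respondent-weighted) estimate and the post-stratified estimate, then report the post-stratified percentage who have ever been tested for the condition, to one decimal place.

Naive respondent-only estimate (weights = respondent counts):
  (270/900)×53.9 + (300/900)×53.5 + (120/900)×8 + (210/900)×29 = 41.8367%
Post-stratifying to population shares instead:
  0.18×53.9 + 0.51×53.5 + 0.14×8 + 0.17×29 = 43.037%

43.0%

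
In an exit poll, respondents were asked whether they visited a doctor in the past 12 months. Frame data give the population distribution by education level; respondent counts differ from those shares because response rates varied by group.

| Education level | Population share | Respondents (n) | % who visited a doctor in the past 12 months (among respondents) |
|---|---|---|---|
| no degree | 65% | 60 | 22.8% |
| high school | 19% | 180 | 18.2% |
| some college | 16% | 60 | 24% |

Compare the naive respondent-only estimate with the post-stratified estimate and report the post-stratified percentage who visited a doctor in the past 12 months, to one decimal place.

22.1%

Without adjustment, the pooled respondent share is:
  (60/300)×22.8 + (180/300)×18.2 + (60/300)×24 = 20.28%
Post-stratifying to population shares instead:
  0.65×22.8 + 0.19×18.2 + 0.16×24 = 22.118%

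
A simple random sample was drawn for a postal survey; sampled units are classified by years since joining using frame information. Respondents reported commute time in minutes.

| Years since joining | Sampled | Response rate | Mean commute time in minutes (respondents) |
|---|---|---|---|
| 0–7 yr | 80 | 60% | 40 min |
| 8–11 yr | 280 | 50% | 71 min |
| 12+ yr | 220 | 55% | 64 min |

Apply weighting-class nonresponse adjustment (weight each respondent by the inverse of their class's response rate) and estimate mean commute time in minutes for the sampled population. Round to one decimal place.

64.1

Weighting each respondent by the inverse class response rate inflates each class back to its sampled size, so the class weight is n_sampled:
  0–7 yr: 80 × 40 = 3200
  8–11 yr: 280 × 71 = 19,880
  12+ yr: 220 × 64 = 14,080
Adjusted estimate = 37,160 / 580 = 64.069 → 64.1.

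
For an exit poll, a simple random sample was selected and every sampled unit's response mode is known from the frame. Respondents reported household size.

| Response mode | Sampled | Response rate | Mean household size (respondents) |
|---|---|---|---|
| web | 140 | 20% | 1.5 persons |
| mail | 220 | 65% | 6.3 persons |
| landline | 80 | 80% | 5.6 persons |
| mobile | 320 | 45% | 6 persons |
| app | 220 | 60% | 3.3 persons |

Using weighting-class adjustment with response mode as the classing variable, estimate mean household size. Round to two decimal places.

4.79

Inverse-response-rate weighting restores each class to its sampled count, so class totals weight by n_sampled:
  web: 140 × 1.5 = 210
  mail: 220 × 6.3 = 1386
  landline: 80 × 5.6 = 448
  mobile: 320 × 6 = 1920
  app: 220 × 3.3 = 726
Adjusted estimate = 4690 / 980 = 4.78571 → 4.79.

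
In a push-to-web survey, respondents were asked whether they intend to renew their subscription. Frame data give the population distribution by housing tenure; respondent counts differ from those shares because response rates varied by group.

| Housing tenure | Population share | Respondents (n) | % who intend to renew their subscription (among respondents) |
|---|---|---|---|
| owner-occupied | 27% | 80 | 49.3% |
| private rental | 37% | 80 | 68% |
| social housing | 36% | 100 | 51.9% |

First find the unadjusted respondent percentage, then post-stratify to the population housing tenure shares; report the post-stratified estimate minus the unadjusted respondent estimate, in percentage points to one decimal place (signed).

Unadjusted (pooled respondent) estimate weights by respondent counts:
  (80/260)×49.3 + (80/260)×68 + (100/260)×51.9 = 56.0538%
Reweighting by population housing tenure shares:
  0.27×49.3 + 0.37×68 + 0.36×51.9 = 57.155%
Difference = 57.155 − 56.0538 = 1.1012 pp.

+1.1 percentage points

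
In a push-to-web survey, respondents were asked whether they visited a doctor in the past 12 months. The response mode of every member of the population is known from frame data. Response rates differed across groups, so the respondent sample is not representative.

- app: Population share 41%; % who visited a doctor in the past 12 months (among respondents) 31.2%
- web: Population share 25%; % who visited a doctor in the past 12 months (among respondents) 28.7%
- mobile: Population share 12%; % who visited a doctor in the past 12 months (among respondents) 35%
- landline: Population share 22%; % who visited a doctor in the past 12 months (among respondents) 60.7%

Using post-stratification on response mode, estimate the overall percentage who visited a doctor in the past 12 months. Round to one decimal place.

37.5%

Each cell contributes population-share × respondent value:
  app: 0.41 × 31.2 = 12.792
  web: 0.25 × 28.7 = 7.175
  mobile: 0.12 × 35 = 4.2
  landline: 0.22 × 60.7 = 13.354
Post-stratified estimate = 37.521 → 37.5%.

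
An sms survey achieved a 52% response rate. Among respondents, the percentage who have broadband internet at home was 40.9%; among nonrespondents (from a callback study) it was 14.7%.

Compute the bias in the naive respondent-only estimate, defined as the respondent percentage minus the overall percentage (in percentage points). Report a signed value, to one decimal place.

+12.6 percentage points

Nonresponse fraction = 1 − 0.52 = 0.48.
Bias = (nonresponse fraction) × (respondent percentage − nonrespondent percentage)
     = 0.48 × (40.9 − 14.7) = 0.48 × 26.2 = 12.576.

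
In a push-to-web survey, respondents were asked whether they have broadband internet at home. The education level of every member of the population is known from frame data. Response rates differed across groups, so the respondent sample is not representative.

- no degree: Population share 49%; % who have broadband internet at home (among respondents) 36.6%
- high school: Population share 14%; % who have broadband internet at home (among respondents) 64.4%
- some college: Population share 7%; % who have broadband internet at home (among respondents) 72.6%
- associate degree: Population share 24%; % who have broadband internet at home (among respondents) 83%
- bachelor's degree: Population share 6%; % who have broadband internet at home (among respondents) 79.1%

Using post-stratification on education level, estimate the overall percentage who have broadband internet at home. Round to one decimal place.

56.7%

Reweight to the known education level distribution:
  no degree: 0.49 × 36.6 = 17.934
  high school: 0.14 × 64.4 = 9.016
  some college: 0.07 × 72.6 = 5.082
  associate degree: 0.24 × 83 = 19.92
  bachelor's degree: 0.06 × 79.1 = 4.746
Post-stratified estimate = 56.698 → 56.7%.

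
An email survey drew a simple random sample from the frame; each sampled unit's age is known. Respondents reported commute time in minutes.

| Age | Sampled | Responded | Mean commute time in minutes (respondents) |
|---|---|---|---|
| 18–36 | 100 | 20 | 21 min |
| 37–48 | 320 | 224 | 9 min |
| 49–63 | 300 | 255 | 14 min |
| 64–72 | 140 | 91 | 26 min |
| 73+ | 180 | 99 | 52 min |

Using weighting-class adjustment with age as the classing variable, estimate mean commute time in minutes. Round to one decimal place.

21.3

Response rates by class: 18–36 20/100 = 20%, 37–48 224/320 = 70%, 49–63 255/300 = 85%, 64–72 91/140 = 65%, 73+ 99/180 = 55%.
Weighting each respondent by the inverse class response rate inflates each class back to its sampled size, so the class weight is n_sampled:
  18–36: 100 × 21 = 2100
  37–48: 320 × 9 = 2880
  49–63: 300 × 14 = 4200
  64–72: 140 × 26 = 3640
  73+: 180 × 52 = 9360
Adjusted estimate = 22,180 / 1,040 = 21.3269 → 21.3.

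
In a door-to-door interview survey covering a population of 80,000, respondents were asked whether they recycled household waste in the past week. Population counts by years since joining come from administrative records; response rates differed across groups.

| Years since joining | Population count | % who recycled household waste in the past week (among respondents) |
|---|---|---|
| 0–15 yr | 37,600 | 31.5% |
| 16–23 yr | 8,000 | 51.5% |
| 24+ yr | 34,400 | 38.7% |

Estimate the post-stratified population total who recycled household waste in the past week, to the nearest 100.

29,300

Each cell contributes its population count × the respondent rate:
  0–15 yr: 37,600 × 31.5% = 11,844
  16–23 yr: 8,000 × 51.5% = 4120
  24+ yr: 34,400 × 38.7% = 13312.8
Estimated total = 29276.8 → 29,300.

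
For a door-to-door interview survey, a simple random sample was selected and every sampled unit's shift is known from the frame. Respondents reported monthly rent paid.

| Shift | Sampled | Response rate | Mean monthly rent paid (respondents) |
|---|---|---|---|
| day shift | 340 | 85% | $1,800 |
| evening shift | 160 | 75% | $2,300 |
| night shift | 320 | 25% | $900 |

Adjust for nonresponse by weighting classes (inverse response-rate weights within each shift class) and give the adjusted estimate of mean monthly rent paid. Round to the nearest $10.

$1,550

Weighting each respondent by the inverse class response rate inflates each class back to its sampled size, so the class weight is n_sampled:
  day shift: 340 × 1800 = 612,000
  evening shift: 160 × 2300 = 368,000
  night shift: 320 × 900 = 288,000
Adjusted estimate = 1,268,000 / 820 = 1546.34 → $1,550.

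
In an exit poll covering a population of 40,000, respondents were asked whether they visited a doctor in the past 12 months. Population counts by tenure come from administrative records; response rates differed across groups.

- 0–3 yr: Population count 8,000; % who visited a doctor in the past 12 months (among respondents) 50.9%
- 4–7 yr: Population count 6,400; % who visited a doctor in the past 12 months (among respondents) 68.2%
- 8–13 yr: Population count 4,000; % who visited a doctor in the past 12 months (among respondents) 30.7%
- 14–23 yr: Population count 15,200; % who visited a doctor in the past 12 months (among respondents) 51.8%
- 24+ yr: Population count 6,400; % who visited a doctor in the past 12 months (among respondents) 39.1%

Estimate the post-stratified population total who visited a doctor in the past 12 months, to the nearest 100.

Apply each group's respondent rate to its population count:
  0–3 yr: 8,000 × 50.9% = 4072
  4–7 yr: 6,400 × 68.2% = 4364.8
  8–13 yr: 4,000 × 30.7% = 1228
  14–23 yr: 15,200 × 51.8% = 7873.6
  24+ yr: 6,400 × 39.1% = 2502.4
Estimated total = 20040.8 → 20,000.

20,000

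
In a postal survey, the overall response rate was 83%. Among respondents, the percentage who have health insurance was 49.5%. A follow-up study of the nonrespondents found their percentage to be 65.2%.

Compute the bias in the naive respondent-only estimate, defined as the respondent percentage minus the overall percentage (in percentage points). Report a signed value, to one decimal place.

Nonresponse fraction = 1 − 0.83 = 0.17.
Bias = (nonresponse fraction) × (respondent percentage − nonrespondent percentage)
     = 0.17 × (49.5 − 65.2) = 0.17 × -15.7 = -2.669.

-2.7 percentage points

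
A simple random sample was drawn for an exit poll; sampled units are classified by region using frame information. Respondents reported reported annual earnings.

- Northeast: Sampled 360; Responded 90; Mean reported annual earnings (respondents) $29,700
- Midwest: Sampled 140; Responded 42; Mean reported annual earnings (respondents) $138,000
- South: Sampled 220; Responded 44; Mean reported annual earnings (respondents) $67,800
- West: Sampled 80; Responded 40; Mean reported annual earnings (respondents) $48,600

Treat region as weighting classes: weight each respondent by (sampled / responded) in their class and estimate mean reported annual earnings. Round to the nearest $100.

$61,000

Class response rates: Northeast 90/360 = 25%, Midwest 42/140 = 30%, South 44/220 = 20%, West 40/80 = 50%.
Inverse-response-rate weighting restores each class to its sampled count, so class totals weight by n_sampled:
  Northeast: 360 × 29,700 = 10,692,000
  Midwest: 140 × 138,000 = 19,320,000
  South: 220 × 67,800 = 14,916,000
  West: 80 × 48,600 = 3,888,000
Adjusted estimate = 48,816,000 / 800 = 61,020 → $61,000.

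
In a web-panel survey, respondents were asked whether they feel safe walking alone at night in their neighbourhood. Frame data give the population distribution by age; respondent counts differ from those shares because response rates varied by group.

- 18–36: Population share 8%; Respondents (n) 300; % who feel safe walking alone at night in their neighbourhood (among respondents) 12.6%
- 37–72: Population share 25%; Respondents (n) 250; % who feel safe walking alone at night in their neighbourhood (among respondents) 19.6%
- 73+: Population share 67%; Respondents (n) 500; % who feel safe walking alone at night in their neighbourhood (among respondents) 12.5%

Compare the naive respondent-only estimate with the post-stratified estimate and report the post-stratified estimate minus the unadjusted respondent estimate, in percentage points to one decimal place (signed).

Naive respondent-only estimate (weights = respondent counts):
  (300/1050)×12.6 + (250/1050)×19.6 + (500/1050)×12.5 = 14.219%
Reweighting by population age shares:
  0.08×12.6 + 0.25×19.6 + 0.67×12.5 = 14.283%
Difference = 14.283 − 14.219 = 0.064 pp.

+0.1 percentage points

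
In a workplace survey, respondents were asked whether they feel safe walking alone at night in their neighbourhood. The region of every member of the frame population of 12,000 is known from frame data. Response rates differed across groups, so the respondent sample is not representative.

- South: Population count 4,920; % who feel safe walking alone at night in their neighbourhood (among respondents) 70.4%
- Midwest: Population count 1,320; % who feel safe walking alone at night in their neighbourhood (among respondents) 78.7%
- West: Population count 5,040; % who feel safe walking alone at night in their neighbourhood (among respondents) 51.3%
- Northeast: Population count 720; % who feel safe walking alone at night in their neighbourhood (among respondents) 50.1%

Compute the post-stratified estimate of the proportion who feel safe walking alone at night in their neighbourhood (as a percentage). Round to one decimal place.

62.1%

Weight each group's respondent value by its population share:
  South: (4,920/12,000) × 70.4 = 28.864
  Midwest: (1,320/12,000) × 78.7 = 8.657
  West: (5,040/12,000) × 51.3 = 21.546
  Northeast: (720/12,000) × 50.1 = 3.006
Post-stratified estimate = 62.073 → 62.1%.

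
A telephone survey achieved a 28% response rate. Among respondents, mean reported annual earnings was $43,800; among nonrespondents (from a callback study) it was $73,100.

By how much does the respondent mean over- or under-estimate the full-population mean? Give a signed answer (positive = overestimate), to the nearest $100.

Nonresponse fraction = 1 − 0.28 = 0.72.
Bias = (nonresponse fraction) × (respondent mean − nonrespondent mean)
     = 0.72 × (43,800 − 73,100) = 0.72 × -29,300 = -21,096.

-$21,100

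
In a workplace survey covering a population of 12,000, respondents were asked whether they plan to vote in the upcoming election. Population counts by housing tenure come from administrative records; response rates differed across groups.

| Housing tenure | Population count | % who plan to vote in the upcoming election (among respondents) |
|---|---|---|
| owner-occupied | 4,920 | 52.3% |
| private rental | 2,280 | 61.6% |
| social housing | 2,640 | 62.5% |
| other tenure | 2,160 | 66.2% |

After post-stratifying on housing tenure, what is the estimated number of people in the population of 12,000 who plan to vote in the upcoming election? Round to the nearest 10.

Each cell contributes its population count × the respondent rate:
  owner-occupied: 4,920 × 52.3% = 2573.16
  private rental: 2,280 × 61.6% = 1404.48
  social housing: 2,640 × 62.5% = 1650
  other tenure: 2,160 × 66.2% = 1429.92
Estimated total = 7057.56 → 7,060.

7,060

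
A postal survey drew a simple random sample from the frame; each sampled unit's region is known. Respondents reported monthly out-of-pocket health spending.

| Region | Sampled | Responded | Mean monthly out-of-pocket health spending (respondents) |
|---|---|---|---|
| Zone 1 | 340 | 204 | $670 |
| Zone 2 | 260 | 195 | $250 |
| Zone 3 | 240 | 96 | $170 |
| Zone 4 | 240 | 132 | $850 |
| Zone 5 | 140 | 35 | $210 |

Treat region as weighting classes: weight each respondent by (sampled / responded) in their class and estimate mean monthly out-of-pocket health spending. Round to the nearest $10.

$460

Response rates by class: Zone 1 204/340 = 60%, Zone 2 195/260 = 75%, Zone 3 96/240 = 40%, Zone 4 132/240 = 55%, Zone 5 35/140 = 25%.
Weighting each respondent by the inverse class response rate inflates each class back to its sampled size, so the class weight is n_sampled:
  Zone 1: 340 × 670 = 227,800
  Zone 2: 260 × 250 = 65,000
  Zone 3: 240 × 170 = 40,800
  Zone 4: 240 × 850 = 204,000
  Zone 5: 140 × 210 = 29,400
Adjusted estimate = 567,000 / 1,220 = 464.754 → $460.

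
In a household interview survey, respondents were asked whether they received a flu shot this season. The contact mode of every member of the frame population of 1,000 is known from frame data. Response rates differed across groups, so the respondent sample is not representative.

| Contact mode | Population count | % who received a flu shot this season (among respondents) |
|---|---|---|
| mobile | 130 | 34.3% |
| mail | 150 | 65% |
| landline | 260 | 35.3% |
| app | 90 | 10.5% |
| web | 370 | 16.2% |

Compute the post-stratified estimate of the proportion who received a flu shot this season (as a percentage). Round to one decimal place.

Weight each group's respondent value by its population share:
  mobile: (130/1,000) × 34.3 = 4.459
  mail: (150/1,000) × 65 = 9.75
  landline: (260/1,000) × 35.3 = 9.178
  app: (90/1,000) × 10.5 = 0.945
  web: (370/1,000) × 16.2 = 5.994
Post-stratified estimate = 30.326 → 30.3%.

30.3%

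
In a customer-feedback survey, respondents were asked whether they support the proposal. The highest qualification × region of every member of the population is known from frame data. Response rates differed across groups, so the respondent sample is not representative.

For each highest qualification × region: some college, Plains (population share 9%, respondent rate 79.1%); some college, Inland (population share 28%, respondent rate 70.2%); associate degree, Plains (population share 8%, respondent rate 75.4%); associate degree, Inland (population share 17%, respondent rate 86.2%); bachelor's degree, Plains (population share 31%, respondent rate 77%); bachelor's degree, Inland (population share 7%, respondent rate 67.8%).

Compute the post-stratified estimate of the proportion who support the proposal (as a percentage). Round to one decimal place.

Each cell contributes population-share × respondent value:
  some college, Plains: 0.09 × 79.1 = 7.119
  some college, Inland: 0.28 × 70.2 = 19.656
  associate degree, Plains: 0.08 × 75.4 = 6.032
  associate degree, Inland: 0.17 × 86.2 = 14.654
  bachelor's degree, Plains: 0.31 × 77 = 23.87
  bachelor's degree, Inland: 0.07 × 67.8 = 4.746
Post-stratified estimate = 76.077 → 76.1%.

76.1%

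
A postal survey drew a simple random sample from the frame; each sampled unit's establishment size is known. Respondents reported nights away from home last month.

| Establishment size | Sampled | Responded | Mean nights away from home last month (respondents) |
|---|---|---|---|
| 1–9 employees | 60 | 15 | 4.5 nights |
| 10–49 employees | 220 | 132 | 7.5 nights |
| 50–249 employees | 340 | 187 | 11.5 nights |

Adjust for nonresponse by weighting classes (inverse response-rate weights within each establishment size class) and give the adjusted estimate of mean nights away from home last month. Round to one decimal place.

9.4

Class response rates: 1–9 employees 15/60 = 25%, 10–49 employees 132/220 = 60%, 50–249 employees 187/340 = 55%.
With weight = n_sampled/n_responded per class, the weighted class total is n_sampled:
  1–9 employees: 60 × 4.5 = 270
  10–49 employees: 220 × 7.5 = 1650
  50–249 employees: 340 × 11.5 = 3910
Adjusted estimate = 5830 / 620 = 9.40323 → 9.4.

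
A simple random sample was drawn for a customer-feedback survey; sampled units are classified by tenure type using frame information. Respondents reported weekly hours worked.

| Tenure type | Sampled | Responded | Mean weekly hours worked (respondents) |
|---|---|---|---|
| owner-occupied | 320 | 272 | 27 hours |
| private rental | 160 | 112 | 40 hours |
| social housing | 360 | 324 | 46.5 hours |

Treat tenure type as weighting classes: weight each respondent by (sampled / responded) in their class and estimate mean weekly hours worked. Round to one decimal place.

Response rates by class: owner-occupied 272/320 = 85%, private rental 112/160 = 70%, social housing 324/360 = 90%.
With weight = n_sampled/n_responded per class, the weighted class total is n_sampled:
  owner-occupied: 320 × 27 = 8640
  private rental: 160 × 40 = 6400
  social housing: 360 × 46.5 = 16,740
Adjusted estimate = 31,780 / 840 = 37.8333 → 37.8.

37.8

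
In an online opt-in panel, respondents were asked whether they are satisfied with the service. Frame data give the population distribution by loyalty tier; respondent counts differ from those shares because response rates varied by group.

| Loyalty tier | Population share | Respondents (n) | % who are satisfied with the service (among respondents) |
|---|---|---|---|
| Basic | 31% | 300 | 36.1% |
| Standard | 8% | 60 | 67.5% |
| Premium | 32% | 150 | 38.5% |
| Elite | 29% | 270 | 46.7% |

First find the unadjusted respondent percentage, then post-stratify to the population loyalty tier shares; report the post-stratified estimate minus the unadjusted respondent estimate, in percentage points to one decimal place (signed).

Naive respondent-only estimate (weights = respondent counts):
  (300/780)×36.1 + (60/780)×67.5 + (150/780)×38.5 + (270/780)×46.7 = 42.6462%
Post-stratifying to population shares instead:
  0.31×36.1 + 0.08×67.5 + 0.32×38.5 + 0.29×46.7 = 42.454%
Difference = 42.454 − 42.6462 = -0.1922 pp.

-0.2 percentage points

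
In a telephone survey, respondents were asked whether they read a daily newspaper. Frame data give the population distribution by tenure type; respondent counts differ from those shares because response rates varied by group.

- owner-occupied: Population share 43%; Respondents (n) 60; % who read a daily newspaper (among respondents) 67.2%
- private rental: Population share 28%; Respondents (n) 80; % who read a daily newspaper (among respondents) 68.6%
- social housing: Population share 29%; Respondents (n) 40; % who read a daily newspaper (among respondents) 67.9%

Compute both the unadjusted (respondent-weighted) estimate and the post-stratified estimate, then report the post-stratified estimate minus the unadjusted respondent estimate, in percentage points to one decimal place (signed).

Naive respondent-only estimate (weights = respondent counts):
  (60/180)×67.2 + (80/180)×68.6 + (40/180)×67.9 = 67.9778%
Reweighting by population tenure type shares:
  0.43×67.2 + 0.28×68.6 + 0.29×67.9 = 67.795%
Difference = 67.795 − 67.9778 = -0.1828 pp.

-0.2 percentage points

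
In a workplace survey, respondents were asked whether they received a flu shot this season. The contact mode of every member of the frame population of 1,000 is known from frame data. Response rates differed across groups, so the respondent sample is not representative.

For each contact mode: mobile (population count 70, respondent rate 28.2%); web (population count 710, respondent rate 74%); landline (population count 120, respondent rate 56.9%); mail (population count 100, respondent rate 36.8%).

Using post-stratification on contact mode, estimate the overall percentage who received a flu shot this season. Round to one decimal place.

Reweight to the known contact mode distribution:
  mobile: (70/1,000) × 28.2 = 1.974
  web: (710/1,000) × 74 = 52.54
  landline: (120/1,000) × 56.9 = 6.828
  mail: (100/1,000) × 36.8 = 3.68
Post-stratified estimate = 65.022 → 65.0%.

65.0%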